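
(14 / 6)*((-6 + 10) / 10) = 14 / 15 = 0.93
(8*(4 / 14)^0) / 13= 8 / 13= 0.62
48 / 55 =0.87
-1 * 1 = -1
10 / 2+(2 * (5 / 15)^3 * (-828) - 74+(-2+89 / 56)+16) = -19277 / 168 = -114.74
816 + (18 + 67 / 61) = 50941 / 61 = 835.10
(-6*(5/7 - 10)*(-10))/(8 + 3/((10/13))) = -39000/833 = -46.82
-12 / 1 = -12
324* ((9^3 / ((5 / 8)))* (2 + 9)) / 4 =5196312 / 5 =1039262.40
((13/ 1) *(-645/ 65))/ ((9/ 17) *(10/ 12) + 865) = -4386/ 29425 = -0.15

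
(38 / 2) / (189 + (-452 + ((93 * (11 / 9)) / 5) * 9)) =-0.33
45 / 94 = 0.48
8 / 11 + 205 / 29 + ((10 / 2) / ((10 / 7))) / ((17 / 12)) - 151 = -763196 / 5423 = -140.73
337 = 337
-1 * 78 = -78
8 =8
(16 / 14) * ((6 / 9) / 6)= 8 / 63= 0.13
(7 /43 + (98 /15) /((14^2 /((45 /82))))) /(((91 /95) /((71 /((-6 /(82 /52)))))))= -8613365 /2441712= -3.53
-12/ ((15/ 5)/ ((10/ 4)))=-10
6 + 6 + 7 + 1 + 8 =28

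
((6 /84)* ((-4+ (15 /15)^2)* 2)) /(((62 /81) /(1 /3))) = -81 /434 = -0.19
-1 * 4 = -4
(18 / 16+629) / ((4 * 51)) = 5041 / 1632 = 3.09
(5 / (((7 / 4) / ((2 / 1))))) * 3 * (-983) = -117960 / 7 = -16851.43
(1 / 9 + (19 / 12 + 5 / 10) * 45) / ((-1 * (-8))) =3379 / 288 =11.73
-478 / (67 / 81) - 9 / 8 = -310347 / 536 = -579.01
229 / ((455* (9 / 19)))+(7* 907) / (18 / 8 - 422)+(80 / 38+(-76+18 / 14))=-11322384784 / 130634595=-86.67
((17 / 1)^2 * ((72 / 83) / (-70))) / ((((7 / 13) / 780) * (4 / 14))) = -10549656 / 581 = -18157.76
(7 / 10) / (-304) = -7 / 3040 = -0.00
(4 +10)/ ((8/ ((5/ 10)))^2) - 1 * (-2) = 263/ 128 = 2.05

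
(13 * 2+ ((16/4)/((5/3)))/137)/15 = 17822/10275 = 1.73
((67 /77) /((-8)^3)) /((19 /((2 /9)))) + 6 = 20224445 /3370752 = 6.00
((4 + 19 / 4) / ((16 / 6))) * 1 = 105 / 32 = 3.28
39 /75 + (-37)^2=1369.52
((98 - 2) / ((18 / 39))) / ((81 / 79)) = 16432 / 81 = 202.86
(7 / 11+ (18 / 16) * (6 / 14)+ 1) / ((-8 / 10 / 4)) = -10.59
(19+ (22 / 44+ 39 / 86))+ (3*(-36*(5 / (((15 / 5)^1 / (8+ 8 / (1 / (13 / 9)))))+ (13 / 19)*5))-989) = -3969411 / 817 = -4858.52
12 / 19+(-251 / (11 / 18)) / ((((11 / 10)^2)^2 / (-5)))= 4294032612 / 3059969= 1403.29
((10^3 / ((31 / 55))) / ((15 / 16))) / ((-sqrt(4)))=-88000 / 93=-946.24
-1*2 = -2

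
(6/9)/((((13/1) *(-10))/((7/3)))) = -7/585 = -0.01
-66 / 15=-4.40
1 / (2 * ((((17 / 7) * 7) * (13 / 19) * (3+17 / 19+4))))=0.01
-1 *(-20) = 20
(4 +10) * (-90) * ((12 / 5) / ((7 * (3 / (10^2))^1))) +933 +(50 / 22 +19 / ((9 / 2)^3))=-107971976 / 8019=-13464.52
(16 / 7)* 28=64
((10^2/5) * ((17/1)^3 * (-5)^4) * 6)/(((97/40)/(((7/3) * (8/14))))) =19652000000/97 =202597938.14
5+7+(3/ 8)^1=99/ 8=12.38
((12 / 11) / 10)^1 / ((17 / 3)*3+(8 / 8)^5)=1 / 165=0.01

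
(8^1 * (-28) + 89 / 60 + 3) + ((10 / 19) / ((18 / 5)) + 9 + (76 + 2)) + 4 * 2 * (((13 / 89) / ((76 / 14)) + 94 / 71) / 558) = -132.35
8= 8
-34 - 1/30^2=-30601/900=-34.00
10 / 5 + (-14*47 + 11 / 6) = -3925 / 6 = -654.17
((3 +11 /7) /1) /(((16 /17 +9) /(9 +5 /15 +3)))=20128 /3549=5.67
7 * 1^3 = 7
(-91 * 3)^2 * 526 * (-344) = -13485575376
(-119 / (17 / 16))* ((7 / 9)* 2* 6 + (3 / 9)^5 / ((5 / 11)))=-1271312 / 1215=-1046.35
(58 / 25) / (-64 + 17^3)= 58 / 121225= 0.00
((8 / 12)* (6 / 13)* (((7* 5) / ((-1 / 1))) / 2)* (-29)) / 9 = 2030 / 117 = 17.35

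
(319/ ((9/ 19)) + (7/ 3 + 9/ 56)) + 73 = 748.94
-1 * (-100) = 100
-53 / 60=-0.88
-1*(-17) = 17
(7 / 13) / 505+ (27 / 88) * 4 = 177409 / 144430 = 1.23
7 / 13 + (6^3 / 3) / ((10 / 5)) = 36.54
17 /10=1.70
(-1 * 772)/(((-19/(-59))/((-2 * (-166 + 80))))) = -7834256/19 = -412329.26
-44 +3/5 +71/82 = -17439/410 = -42.53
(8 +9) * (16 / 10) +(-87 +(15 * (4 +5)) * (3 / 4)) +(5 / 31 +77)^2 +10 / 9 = 1037261741 / 172980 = 5996.43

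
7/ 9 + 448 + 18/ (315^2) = 549753/ 1225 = 448.78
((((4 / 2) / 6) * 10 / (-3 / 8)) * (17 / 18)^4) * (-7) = 2923235 / 59049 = 49.51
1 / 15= 0.07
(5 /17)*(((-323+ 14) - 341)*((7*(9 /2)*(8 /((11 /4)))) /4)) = -819000 /187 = -4379.68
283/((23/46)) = 566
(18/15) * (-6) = -36/5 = -7.20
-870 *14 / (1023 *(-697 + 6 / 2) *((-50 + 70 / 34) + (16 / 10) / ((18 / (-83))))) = -1552950 / 5007480313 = -0.00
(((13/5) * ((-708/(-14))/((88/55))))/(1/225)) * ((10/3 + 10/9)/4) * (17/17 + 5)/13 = 66375/7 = 9482.14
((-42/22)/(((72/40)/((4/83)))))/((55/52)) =-0.05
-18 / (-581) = 18 / 581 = 0.03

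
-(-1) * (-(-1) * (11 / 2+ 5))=21 / 2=10.50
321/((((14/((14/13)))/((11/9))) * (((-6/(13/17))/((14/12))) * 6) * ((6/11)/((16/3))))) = -90629/12393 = -7.31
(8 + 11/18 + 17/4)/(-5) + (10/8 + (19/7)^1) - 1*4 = -1643/630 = -2.61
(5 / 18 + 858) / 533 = 15449 / 9594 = 1.61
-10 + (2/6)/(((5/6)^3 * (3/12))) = -962/125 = -7.70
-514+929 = 415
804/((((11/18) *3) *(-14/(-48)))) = 115776/77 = 1503.58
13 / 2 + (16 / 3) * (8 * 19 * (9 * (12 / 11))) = 175247 / 22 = 7965.77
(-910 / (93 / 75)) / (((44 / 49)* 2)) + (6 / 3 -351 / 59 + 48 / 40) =-165531829 / 402380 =-411.38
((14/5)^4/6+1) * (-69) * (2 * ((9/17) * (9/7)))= -78555258/74375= -1056.21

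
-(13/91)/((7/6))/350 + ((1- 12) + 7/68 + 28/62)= -188819249/18076100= -10.45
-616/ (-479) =1.29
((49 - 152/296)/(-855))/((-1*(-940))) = -299/4956150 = -0.00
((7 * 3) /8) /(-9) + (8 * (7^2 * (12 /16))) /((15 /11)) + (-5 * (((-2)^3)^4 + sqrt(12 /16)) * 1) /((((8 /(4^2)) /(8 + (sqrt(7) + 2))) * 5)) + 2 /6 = -(sqrt(3) + 8192) * (sqrt(7) + 10) + 25877 /120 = -103400.26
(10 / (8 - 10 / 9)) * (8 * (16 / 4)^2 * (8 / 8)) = 5760 / 31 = 185.81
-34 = -34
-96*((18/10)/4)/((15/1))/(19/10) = -144/95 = -1.52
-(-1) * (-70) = -70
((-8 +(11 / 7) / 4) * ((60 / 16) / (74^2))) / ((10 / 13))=-8307 / 1226624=-0.01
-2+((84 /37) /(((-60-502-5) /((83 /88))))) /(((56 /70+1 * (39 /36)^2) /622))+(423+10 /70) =728635084 /1735041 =419.95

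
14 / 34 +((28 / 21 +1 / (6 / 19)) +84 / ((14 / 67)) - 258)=5063 / 34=148.91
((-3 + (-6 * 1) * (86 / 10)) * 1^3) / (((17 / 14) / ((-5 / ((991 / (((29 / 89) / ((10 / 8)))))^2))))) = 51428832 / 3306102030425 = 0.00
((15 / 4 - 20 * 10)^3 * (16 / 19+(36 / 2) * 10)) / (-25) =16621190435 / 304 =54674968.54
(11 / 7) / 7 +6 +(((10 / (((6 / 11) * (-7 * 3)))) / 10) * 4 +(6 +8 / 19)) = 103031 / 8379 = 12.30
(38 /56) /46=19 /1288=0.01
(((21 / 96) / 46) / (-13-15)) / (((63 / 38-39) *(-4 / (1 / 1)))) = -19 / 16710144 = -0.00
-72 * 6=-432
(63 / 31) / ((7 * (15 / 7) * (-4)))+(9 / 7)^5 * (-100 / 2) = -1830871947 / 10420340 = -175.70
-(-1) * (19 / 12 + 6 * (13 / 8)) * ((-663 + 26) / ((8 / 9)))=-8121.75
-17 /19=-0.89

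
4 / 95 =0.04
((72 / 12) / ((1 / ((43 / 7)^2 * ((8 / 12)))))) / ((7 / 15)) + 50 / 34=1894555 / 5831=324.91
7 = 7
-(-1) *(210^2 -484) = 43616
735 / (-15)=-49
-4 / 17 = -0.24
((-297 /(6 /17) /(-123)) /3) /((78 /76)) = 3553 /1599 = 2.22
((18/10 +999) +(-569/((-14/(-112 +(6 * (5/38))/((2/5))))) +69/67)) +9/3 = -617880539/178220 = -3466.95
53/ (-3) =-17.67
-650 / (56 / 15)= -4875 / 28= -174.11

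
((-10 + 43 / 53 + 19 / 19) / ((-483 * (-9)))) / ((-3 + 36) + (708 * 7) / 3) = -0.00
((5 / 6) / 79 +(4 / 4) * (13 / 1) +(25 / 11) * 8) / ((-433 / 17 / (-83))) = 229480807 / 2257662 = 101.65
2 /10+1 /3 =8 /15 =0.53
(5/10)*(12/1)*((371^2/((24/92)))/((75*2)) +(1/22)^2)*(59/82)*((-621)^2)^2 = 6831476681273698086/3025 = 2258339398768164.66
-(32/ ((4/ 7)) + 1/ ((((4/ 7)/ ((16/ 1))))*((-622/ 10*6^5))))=-33856669/ 604584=-56.00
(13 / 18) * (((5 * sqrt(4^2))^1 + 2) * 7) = 1001 / 9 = 111.22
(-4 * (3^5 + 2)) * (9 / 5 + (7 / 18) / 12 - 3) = 61789 / 54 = 1144.24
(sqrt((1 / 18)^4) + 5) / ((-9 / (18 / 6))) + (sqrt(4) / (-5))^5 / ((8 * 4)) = -5066597 / 3037500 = -1.67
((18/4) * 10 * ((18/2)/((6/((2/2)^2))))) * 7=945/2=472.50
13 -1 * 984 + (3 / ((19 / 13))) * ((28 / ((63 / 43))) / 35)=-1934909 / 1995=-969.88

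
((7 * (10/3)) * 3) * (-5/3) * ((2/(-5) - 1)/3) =490/9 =54.44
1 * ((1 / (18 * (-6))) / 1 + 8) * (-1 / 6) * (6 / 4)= -863 / 432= -2.00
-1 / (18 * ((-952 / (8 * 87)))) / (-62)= -29 / 44268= -0.00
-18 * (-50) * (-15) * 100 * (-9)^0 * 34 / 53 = -45900000 / 53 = -866037.74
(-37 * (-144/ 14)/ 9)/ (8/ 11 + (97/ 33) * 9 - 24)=3256/ 245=13.29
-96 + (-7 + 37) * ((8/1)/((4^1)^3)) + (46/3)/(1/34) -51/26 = 66631/156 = 427.12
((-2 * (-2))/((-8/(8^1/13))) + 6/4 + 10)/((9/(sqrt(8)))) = 97 * sqrt(2)/39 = 3.52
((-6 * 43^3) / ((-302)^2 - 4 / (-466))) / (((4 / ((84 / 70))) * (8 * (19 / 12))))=-500178537 / 4037601460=-0.12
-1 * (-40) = 40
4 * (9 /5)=36 /5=7.20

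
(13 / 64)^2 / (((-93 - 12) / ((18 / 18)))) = -169 / 430080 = -0.00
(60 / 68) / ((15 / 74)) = 4.35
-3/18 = -1/6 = -0.17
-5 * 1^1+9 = 4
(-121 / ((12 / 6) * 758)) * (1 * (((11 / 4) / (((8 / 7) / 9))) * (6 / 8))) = -251559 / 194048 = -1.30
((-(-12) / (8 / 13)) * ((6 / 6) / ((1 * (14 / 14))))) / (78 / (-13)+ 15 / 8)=-4.73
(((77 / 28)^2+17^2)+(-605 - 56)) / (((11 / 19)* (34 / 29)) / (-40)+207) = -16064405 / 9123812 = -1.76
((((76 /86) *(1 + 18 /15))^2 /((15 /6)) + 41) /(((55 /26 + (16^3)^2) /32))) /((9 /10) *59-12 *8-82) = -5449917824 /8394820263458925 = -0.00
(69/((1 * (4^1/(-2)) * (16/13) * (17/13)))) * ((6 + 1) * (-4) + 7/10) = 3183453/5440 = 585.19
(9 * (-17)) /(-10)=153 /10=15.30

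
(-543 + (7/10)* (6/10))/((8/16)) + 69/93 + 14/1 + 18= -1052.42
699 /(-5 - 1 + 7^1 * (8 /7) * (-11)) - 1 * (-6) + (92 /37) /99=-485857 /344322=-1.41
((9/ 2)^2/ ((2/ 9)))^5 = 205891132094649/ 32768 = 6283298708.94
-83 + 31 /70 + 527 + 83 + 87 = 43011 /70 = 614.44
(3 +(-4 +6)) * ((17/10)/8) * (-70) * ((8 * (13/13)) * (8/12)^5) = -19040/243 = -78.35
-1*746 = -746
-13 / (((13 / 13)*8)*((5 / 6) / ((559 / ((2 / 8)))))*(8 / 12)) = -6540.30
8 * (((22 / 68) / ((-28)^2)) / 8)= 11 / 26656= 0.00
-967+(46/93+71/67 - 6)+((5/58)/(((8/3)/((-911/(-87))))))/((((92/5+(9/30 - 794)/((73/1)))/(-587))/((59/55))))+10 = -501609098424425/506797088952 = -989.76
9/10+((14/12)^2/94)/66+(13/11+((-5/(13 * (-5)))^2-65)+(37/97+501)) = 8026792224389/18306390960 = 438.47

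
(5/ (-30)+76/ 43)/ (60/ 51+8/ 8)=7021/ 9546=0.74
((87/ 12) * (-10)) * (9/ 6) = -435/ 4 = -108.75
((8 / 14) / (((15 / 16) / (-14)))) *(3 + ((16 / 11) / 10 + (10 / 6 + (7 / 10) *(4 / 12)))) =-2368 / 55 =-43.05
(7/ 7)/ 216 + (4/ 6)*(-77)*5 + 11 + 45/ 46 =-1215589/ 4968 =-244.68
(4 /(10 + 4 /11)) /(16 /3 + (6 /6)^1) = 22 /361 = 0.06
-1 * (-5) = 5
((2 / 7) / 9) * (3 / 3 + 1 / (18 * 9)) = 163 / 5103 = 0.03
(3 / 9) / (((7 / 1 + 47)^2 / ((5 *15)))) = 25 / 2916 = 0.01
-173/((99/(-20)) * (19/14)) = 48440/1881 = 25.75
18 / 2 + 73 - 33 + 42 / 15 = 51.80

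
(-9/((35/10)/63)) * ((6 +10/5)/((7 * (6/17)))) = -3672/7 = -524.57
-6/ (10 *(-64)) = 3/ 320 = 0.01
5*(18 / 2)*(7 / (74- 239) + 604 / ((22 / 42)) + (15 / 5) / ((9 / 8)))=572079 / 11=52007.18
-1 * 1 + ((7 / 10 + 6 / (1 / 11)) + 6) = 717 / 10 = 71.70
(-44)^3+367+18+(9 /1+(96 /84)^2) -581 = -4183115 /49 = -85369.69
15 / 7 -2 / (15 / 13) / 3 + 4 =1753 / 315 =5.57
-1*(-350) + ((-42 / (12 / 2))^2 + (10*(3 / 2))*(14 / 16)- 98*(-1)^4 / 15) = 48671 / 120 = 405.59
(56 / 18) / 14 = 2 / 9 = 0.22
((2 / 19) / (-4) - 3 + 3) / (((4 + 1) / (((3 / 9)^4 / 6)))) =-1 / 92340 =-0.00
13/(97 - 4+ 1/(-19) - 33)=247/1139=0.22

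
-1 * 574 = -574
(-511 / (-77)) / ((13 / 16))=8.17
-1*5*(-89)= 445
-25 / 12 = -2.08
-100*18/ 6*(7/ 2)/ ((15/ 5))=-350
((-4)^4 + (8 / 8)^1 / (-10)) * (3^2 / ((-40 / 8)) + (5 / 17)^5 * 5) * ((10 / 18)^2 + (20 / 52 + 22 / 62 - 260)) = 45788038255820194 / 386236600425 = 118549.20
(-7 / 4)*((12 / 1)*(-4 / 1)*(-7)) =-588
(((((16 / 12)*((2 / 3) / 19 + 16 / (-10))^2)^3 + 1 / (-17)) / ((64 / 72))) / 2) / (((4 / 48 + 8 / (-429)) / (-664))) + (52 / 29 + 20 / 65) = -76504072415717894504523098 / 381225910570177359375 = -200679.10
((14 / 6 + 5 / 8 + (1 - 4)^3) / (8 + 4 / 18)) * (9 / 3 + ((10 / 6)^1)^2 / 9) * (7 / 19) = -270613 / 75924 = -3.56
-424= -424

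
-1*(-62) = 62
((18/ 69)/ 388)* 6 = 9/ 2231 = 0.00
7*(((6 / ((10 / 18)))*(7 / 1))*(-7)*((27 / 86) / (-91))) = 35721 / 2795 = 12.78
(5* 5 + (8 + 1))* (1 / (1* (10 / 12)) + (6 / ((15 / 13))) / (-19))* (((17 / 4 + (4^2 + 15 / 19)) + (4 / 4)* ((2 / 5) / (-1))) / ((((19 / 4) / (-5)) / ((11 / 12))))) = -64532204 / 102885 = -627.23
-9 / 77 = -0.12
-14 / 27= -0.52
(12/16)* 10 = 7.50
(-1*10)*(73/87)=-730/87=-8.39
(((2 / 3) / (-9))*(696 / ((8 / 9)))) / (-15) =3.87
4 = 4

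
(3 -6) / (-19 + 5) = 3 / 14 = 0.21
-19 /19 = -1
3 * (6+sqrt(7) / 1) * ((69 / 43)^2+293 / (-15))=-2822052 / 9245-470342 * sqrt(7) / 9245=-439.86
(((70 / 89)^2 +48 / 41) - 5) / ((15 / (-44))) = 9.42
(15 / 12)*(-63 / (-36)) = 35 / 16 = 2.19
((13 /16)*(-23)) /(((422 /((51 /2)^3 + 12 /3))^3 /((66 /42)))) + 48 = -7682419661715503867 /4309484634112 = -1782677.12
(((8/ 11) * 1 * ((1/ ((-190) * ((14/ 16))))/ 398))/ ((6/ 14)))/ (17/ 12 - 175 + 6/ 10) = 64/ 431672989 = 0.00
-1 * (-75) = 75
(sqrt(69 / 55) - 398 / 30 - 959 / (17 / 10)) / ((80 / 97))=-14281601 / 20400 + 97 * sqrt(3795) / 4400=-698.72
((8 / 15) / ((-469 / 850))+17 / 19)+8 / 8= 24812 / 26733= 0.93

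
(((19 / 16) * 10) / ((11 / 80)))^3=857375000 / 1331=644158.53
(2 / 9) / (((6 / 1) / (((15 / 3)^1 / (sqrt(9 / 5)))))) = 5 * sqrt(5) / 81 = 0.14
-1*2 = -2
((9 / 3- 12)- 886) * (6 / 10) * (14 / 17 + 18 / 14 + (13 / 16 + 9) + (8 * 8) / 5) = -126383487 / 9520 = -13275.58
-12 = -12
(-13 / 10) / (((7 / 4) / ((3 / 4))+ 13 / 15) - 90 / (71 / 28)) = 923 / 22928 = 0.04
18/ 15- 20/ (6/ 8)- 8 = -502/ 15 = -33.47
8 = 8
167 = 167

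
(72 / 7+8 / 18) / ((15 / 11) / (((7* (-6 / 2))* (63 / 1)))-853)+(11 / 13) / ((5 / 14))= 2.36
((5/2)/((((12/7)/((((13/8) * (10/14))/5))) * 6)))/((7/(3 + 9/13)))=5/168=0.03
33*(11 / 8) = 363 / 8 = 45.38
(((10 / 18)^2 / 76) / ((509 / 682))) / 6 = 8525 / 9400212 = 0.00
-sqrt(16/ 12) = -1.15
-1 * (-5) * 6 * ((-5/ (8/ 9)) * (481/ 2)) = -324675/ 8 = -40584.38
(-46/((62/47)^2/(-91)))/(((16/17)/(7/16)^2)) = 3851323021/7872512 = 489.21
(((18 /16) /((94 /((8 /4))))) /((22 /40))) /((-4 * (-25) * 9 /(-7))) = -7 /20680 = -0.00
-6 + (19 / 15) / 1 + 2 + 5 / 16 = -581 / 240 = -2.42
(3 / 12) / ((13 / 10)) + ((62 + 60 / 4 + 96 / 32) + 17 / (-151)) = 314393 / 3926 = 80.08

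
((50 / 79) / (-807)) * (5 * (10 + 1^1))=-2750 / 63753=-0.04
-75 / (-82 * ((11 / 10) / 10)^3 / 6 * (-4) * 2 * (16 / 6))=-10546875 / 54571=-193.27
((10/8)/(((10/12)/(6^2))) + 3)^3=185193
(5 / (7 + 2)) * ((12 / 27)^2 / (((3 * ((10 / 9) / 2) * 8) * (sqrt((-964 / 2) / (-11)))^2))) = 11 / 58563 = 0.00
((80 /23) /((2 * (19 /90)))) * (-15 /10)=-5400 /437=-12.36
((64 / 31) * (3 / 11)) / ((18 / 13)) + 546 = 558974 / 1023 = 546.41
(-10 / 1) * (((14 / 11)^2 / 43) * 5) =-9800 / 5203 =-1.88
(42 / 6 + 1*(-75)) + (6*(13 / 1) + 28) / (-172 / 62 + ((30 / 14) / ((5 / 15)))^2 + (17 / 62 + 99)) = -908088 / 13507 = -67.23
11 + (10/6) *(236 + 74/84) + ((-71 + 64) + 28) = 53777/126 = 426.80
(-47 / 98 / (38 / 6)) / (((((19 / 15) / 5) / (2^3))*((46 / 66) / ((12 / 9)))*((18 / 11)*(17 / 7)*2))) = -568700 / 988057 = -0.58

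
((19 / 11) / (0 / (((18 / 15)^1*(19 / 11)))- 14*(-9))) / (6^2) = 19 / 49896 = 0.00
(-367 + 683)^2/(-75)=-99856/75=-1331.41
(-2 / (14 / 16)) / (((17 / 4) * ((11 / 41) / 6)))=-15744 / 1309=-12.03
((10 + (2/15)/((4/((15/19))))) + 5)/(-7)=-571/266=-2.15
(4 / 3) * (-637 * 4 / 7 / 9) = -1456 / 27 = -53.93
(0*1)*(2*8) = 0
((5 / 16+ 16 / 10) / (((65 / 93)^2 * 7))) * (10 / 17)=77841 / 236600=0.33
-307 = -307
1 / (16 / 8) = 1 / 2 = 0.50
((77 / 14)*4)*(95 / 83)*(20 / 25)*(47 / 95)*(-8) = -33088 / 415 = -79.73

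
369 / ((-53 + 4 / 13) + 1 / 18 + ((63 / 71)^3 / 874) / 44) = -594225634684968 / 84764489568937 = -7.01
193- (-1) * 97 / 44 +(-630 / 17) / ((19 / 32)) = 1887207 / 14212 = 132.79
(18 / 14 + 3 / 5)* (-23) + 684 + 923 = 54727 / 35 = 1563.63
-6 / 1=-6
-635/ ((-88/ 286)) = 8255/ 4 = 2063.75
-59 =-59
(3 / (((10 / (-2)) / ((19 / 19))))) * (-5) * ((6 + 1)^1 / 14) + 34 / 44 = 25 / 11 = 2.27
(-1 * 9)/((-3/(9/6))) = 9/2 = 4.50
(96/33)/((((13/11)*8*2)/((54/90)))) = 6/65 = 0.09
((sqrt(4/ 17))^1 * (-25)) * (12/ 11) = -600 * sqrt(17)/ 187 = -13.23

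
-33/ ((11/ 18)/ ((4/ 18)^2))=-8/ 3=-2.67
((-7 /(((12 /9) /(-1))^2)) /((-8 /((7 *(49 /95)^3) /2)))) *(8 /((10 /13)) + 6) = 2127211569 /548720000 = 3.88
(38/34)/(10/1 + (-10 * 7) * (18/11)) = -209/19550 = -0.01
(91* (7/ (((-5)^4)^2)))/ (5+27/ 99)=7007/ 22656250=0.00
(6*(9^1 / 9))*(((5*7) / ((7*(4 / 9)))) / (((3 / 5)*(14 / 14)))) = 225 / 2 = 112.50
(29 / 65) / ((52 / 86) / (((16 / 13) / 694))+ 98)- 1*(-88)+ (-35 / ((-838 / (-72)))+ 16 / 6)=540746717696 / 6168645795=87.66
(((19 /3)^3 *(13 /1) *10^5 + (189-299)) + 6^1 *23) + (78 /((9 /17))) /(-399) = 1185921199222 /3591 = 330248175.78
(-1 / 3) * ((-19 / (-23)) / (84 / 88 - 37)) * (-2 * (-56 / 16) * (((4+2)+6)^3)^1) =1685376 / 18239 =92.41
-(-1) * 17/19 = 17/19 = 0.89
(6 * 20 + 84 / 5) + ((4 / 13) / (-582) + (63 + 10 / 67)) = 253396019 / 1267305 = 199.95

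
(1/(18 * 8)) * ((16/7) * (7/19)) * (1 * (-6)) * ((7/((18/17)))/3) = -119/1539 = -0.08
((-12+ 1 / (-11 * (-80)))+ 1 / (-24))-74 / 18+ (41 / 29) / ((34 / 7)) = -61928533 / 3904560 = -15.86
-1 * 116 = -116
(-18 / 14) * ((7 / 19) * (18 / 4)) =-81 / 38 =-2.13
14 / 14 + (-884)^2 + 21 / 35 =3907288 / 5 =781457.60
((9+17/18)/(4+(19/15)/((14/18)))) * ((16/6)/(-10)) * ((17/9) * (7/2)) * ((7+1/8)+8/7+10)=-7263641/127656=-56.90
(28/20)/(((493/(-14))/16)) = -1568/2465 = -0.64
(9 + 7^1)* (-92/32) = -46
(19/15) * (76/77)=1444/1155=1.25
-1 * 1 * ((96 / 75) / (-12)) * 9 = 24 / 25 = 0.96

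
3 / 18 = 0.17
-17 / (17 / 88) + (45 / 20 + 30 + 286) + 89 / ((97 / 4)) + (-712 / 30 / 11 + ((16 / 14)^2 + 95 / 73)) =53670626689 / 228999540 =234.37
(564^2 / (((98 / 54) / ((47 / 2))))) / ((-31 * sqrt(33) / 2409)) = -14733729576 * sqrt(33) / 1519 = -55720100.44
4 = 4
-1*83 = -83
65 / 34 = 1.91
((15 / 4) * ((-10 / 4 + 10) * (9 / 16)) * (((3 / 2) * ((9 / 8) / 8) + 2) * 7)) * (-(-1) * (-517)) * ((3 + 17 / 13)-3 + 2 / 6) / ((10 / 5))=-691319475 / 6656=-103864.10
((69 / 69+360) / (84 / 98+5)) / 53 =2527 / 2173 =1.16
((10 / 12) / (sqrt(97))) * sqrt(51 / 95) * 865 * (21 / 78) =6055 * sqrt(469965) / 287508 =14.44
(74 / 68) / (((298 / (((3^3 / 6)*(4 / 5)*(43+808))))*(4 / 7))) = 1983681 / 101320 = 19.58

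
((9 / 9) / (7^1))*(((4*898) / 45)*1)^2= 12902464 / 14175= 910.23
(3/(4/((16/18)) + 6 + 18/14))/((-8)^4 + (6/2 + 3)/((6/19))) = 14/226325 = 0.00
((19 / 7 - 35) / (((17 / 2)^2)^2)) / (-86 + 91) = -3616 / 2923235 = -0.00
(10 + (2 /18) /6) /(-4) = -541 /216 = -2.50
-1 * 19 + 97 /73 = -1290 /73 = -17.67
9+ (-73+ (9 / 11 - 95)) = -1740 / 11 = -158.18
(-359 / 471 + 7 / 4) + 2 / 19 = 39127 / 35796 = 1.09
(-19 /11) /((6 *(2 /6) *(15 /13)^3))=-41743 /74250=-0.56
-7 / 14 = -1 / 2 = -0.50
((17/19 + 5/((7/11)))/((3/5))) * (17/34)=970/133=7.29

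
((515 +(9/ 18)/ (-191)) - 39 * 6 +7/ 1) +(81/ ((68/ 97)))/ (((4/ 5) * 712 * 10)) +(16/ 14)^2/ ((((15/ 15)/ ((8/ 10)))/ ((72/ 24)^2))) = 5390773292507/ 18125013760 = 297.42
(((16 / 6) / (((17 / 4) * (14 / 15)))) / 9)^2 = 6400 / 1147041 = 0.01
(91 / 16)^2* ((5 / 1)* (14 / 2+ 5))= 1940.86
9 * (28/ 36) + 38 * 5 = 197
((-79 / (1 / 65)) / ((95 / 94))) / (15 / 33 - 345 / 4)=4247672 / 71725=59.22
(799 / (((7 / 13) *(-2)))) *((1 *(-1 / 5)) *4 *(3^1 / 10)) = 31161 / 175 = 178.06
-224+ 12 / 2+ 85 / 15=-212.33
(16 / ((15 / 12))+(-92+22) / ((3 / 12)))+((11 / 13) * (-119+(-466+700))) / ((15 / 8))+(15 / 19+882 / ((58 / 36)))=332.94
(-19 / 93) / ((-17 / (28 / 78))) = 266 / 61659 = 0.00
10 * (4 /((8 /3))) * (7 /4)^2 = 735 /16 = 45.94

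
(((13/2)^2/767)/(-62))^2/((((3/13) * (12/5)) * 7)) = 10985/53952046848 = 0.00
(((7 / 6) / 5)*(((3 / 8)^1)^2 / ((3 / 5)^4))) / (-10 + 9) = -875 / 3456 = -0.25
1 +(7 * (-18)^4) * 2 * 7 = 10287649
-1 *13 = -13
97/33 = 2.94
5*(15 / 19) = 75 / 19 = 3.95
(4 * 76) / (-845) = -0.36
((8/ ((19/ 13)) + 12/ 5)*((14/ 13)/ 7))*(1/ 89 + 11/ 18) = 745756/ 989235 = 0.75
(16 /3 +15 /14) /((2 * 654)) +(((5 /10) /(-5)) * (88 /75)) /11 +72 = 494384377 /6867000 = 71.99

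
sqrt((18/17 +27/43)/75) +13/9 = sqrt(300441)/3655 +13/9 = 1.59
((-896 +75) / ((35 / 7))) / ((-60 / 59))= 48439 / 300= 161.46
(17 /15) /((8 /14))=119 /60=1.98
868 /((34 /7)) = 178.71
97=97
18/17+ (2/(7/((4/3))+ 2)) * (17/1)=2834/493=5.75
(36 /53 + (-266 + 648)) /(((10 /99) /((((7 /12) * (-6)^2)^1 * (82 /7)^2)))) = 20251860948 /1855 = 10917445.25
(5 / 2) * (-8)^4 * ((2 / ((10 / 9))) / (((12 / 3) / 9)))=41472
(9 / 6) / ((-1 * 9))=-1 / 6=-0.17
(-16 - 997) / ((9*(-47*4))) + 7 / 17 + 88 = 2560297 / 28764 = 89.01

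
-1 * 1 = -1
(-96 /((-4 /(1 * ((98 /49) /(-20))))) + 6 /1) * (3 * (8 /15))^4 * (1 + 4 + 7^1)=884736 /3125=283.12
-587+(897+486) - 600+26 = 222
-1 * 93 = -93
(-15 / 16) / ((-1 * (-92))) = -0.01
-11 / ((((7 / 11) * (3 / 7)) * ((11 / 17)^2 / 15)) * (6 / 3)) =-1445 / 2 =-722.50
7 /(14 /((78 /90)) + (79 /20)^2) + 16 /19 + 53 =169622659 /3137527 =54.06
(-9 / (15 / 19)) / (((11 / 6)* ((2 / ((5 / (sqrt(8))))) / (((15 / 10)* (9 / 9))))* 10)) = -513* sqrt(2) / 880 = -0.82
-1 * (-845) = 845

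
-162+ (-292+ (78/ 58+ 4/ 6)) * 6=-55156/ 29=-1901.93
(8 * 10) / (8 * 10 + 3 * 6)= 40 / 49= 0.82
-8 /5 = -1.60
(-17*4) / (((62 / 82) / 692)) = -1929296 / 31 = -62235.35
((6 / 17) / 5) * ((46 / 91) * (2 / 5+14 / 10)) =2484 / 38675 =0.06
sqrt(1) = 1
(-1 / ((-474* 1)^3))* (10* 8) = 10 / 13312053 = 0.00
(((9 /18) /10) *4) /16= 1 /80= 0.01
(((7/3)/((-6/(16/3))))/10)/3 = -28/405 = -0.07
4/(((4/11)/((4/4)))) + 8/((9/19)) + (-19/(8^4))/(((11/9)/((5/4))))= 45228529/1622016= 27.88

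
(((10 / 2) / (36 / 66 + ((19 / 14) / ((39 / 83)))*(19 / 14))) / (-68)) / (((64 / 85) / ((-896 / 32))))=3678675 / 6007312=0.61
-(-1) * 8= 8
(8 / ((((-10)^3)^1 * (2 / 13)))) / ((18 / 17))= -221 / 4500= -0.05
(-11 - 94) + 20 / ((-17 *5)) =-1789 / 17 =-105.24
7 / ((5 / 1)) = 7 / 5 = 1.40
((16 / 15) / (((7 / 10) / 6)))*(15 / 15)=64 / 7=9.14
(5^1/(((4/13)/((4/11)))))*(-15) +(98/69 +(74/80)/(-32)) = -84760243/971520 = -87.24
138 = 138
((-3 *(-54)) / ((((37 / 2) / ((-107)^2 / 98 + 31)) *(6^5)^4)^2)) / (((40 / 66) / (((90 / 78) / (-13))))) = -256511651 / 2263561434692096266899527830761111552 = -0.00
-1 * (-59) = 59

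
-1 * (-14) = 14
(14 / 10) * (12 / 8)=21 / 10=2.10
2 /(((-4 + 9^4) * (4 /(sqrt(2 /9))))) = sqrt(2) /39342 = 0.00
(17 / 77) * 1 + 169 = 13030 / 77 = 169.22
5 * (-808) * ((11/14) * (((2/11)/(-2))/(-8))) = -505/14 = -36.07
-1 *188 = -188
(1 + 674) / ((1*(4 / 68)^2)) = 195075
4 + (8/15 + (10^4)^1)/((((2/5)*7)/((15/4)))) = 93783/7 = 13397.57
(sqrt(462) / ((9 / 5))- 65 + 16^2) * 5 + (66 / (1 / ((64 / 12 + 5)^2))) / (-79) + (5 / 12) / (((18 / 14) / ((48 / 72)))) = 25 * sqrt(462) / 9 + 11083187 / 12798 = 925.72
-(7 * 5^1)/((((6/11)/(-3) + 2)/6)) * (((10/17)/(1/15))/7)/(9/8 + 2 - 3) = -19800/17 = -1164.71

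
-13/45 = -0.29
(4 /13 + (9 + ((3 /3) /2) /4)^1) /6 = 327 /208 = 1.57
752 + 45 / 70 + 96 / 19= 201547 / 266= 757.70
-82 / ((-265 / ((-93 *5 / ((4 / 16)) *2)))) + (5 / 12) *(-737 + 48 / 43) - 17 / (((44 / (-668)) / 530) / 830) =34153825062047 / 300828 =113532733.20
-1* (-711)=711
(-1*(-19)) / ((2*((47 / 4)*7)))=38 / 329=0.12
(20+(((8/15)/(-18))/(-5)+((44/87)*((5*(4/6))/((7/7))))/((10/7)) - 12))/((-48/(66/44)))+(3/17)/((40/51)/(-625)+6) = -385738967/1497174300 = -0.26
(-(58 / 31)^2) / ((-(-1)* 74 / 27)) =-45414 / 35557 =-1.28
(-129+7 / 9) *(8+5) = -15002 / 9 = -1666.89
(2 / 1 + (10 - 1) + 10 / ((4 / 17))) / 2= 26.75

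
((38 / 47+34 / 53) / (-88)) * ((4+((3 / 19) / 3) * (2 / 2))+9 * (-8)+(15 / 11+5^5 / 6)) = -171458329 / 22907236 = -7.48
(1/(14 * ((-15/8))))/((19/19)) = -4/105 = -0.04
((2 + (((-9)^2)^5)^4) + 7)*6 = 886852976486075539896499261238299785660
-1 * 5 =-5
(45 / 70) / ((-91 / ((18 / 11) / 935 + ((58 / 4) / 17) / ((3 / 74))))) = -1947657 / 13103090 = -0.15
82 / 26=41 / 13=3.15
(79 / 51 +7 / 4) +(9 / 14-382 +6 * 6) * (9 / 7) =-4405553 / 9996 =-440.73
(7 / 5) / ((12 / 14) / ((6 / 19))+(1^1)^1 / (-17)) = 0.53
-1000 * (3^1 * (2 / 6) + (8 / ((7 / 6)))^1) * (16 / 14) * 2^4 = -7040000 / 49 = -143673.47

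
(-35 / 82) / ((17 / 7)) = -245 / 1394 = -0.18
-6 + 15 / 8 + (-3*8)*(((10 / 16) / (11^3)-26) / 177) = -0.60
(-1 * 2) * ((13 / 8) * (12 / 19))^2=-1521 / 722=-2.11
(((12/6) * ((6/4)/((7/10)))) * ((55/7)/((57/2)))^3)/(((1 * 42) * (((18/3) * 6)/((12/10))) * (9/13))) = 8651500/84038546277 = 0.00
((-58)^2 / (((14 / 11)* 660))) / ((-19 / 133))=-841 / 30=-28.03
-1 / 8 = -0.12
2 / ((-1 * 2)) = -1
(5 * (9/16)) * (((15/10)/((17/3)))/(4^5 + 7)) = 405/560864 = 0.00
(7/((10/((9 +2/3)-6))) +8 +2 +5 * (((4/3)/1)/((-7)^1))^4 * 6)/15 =0.84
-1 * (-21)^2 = -441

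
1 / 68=0.01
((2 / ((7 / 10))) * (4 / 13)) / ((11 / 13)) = 80 / 77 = 1.04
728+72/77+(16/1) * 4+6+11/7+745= 119004/77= 1545.51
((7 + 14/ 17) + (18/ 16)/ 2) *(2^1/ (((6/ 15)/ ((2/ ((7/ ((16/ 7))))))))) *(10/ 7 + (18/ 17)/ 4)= 4596215/ 99127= 46.37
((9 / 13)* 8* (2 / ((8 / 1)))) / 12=0.12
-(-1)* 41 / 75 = 41 / 75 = 0.55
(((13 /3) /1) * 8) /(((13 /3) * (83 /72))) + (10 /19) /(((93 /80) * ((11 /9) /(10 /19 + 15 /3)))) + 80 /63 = 6602187728 /643695129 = 10.26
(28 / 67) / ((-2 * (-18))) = 7 / 603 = 0.01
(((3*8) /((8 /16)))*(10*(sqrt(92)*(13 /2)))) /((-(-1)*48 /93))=12090*sqrt(23)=57981.60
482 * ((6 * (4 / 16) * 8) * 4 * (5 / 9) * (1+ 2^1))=38560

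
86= 86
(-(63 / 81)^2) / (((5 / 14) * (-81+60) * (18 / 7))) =343 / 10935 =0.03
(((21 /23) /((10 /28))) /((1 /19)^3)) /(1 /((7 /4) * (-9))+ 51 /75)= 28442.75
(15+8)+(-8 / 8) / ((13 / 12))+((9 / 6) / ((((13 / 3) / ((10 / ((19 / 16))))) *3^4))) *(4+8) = 1283 / 57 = 22.51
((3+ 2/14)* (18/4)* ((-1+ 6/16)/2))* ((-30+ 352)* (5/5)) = -11385/8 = -1423.12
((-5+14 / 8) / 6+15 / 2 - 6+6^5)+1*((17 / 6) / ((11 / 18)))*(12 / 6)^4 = 2072701 / 264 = 7851.14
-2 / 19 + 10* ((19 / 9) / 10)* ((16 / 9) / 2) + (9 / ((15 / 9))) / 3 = 27481 / 7695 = 3.57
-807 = -807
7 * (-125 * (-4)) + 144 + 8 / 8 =3645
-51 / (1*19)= -51 / 19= -2.68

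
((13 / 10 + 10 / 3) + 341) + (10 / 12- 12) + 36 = 5557 / 15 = 370.47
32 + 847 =879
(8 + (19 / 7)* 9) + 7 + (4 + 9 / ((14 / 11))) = 101 / 2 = 50.50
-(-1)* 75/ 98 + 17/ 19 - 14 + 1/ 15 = -342793/ 27930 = -12.27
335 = 335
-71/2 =-35.50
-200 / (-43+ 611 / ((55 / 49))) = -5500 / 13787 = -0.40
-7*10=-70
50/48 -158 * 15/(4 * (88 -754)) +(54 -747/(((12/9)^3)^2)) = -77.02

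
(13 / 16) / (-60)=-13 / 960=-0.01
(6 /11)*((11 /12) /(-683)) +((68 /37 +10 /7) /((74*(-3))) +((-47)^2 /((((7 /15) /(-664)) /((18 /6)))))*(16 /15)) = -131661615845581 /13090378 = -10057892.59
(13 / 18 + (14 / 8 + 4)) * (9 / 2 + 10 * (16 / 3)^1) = 374.31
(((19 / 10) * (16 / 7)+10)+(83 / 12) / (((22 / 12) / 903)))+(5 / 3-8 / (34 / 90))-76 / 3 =132586219 / 39270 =3376.27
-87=-87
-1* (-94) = 94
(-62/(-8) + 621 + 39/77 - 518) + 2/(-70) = 171291/1540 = 111.23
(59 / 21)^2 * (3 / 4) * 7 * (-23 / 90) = -80063 / 7560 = -10.59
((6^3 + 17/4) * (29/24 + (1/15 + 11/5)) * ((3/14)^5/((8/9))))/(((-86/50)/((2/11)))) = -1339089165/32562016256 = -0.04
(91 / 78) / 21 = 1 / 18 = 0.06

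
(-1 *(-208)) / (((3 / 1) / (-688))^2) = 98455552 / 9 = 10939505.78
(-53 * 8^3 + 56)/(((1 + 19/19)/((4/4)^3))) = -13540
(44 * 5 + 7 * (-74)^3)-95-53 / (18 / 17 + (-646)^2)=-20122832855671 / 7094390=-2836443.00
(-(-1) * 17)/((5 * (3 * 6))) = 17/90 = 0.19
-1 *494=-494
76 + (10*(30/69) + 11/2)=3949/46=85.85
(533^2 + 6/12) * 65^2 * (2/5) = 480111255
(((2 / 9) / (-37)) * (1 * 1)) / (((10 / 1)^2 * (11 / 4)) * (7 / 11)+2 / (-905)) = -1810 / 52738209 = -0.00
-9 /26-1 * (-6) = 147 /26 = 5.65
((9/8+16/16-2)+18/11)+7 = 771/88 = 8.76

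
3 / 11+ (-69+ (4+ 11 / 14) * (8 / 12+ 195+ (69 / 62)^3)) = 874.27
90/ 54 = 5/ 3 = 1.67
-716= -716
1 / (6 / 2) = 1 / 3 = 0.33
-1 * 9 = -9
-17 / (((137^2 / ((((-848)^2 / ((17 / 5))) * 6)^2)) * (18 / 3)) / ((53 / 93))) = -1370342991462400 / 9891263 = -138540749.70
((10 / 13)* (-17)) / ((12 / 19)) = -20.71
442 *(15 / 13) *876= 446760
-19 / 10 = -1.90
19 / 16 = 1.19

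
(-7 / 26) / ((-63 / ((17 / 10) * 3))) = 17 / 780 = 0.02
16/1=16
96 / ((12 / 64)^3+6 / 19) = 2490368 / 8363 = 297.78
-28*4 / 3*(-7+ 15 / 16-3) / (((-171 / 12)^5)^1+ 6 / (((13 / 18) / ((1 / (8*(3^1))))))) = -13511680 / 23465976399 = -0.00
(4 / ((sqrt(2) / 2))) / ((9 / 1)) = 4* sqrt(2) / 9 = 0.63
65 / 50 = 13 / 10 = 1.30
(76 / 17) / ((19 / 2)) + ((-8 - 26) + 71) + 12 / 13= 8485 / 221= 38.39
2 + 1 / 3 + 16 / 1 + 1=58 / 3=19.33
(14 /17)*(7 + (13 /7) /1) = 124 /17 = 7.29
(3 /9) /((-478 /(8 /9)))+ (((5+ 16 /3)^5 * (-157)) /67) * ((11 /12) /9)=-11816768223199 /420245172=-28118.75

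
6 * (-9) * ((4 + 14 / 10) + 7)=-3348 / 5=-669.60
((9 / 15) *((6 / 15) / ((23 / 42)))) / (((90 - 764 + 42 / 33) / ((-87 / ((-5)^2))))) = 60291 / 26593750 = 0.00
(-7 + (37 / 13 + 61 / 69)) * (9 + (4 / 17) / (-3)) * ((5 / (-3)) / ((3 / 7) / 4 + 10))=14371700 / 2987631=4.81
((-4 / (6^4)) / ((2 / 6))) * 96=-8 / 9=-0.89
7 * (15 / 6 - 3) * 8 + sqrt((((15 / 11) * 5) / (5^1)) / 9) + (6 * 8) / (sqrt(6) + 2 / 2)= -188 / 5 + sqrt(165) / 33 + 48 * sqrt(6) / 5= -13.70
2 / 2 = 1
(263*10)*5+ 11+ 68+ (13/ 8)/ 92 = 9736557/ 736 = 13229.02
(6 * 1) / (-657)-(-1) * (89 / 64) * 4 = 19459 / 3504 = 5.55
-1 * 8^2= -64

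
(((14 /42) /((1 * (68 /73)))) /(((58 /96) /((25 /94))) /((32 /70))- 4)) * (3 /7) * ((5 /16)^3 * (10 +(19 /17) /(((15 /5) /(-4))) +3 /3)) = 22128125 /481894784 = 0.05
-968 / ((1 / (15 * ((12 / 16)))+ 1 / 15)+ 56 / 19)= -827640 / 2653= -311.96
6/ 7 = 0.86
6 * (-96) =-576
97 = 97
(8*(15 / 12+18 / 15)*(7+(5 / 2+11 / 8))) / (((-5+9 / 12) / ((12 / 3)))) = -17052 / 85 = -200.61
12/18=2/3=0.67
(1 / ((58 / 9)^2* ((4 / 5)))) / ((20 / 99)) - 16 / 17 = -0.79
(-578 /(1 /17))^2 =96550276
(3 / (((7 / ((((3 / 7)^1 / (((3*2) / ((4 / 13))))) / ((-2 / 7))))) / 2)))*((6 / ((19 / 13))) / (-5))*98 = 504 / 95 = 5.31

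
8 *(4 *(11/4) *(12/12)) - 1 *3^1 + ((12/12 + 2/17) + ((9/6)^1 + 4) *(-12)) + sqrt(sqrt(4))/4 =20.47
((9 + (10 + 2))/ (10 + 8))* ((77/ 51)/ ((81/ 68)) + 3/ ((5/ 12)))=9.88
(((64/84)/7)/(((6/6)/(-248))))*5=-19840/147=-134.97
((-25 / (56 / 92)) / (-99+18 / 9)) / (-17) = -575 / 23086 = -0.02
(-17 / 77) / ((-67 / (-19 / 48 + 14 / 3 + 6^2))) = 32861 / 247632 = 0.13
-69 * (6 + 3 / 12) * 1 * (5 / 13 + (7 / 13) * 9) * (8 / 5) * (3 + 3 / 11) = -1689120 / 143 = -11812.03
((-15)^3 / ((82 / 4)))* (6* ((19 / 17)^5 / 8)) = -25070502375 / 116428274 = -215.33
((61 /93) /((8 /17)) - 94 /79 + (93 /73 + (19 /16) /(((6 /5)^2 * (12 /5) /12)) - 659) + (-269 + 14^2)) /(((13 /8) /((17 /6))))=-1271622430361 /1004011632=-1266.54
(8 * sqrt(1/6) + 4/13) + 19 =4 * sqrt(6)/3 + 251/13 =22.57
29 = 29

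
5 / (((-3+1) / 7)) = -35 / 2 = -17.50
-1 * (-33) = 33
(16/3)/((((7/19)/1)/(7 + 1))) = 2432/21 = 115.81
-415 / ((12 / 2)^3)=-415 / 216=-1.92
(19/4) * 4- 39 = -20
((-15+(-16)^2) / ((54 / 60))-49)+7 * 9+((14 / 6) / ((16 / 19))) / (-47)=1906673 / 6768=281.72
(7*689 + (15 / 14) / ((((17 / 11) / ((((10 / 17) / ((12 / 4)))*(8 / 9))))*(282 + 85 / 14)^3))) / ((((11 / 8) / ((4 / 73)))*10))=13166255020517490416 / 685031540370650055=19.22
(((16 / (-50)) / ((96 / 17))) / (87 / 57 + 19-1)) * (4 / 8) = -323 / 222600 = -0.00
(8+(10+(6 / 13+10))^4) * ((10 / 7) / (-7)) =-50066400240 / 1399489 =-35774.77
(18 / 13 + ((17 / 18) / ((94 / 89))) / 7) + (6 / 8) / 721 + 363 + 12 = 213256060 / 566397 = 376.51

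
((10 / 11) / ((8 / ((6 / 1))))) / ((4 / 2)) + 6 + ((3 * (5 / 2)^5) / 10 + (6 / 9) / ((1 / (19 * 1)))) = 102019 / 2112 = 48.30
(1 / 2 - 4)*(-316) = 1106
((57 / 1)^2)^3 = 34296447249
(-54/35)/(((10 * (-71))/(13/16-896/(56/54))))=-53271/28400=-1.88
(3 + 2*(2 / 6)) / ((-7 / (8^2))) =-704 / 21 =-33.52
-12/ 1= -12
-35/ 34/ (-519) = 35/ 17646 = 0.00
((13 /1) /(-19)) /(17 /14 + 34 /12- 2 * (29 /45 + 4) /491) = -0.17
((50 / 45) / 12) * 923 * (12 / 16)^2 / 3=4615 / 288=16.02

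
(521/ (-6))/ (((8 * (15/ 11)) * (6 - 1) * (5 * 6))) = -0.05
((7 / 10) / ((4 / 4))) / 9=7 / 90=0.08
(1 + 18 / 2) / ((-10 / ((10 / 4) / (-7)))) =5 / 14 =0.36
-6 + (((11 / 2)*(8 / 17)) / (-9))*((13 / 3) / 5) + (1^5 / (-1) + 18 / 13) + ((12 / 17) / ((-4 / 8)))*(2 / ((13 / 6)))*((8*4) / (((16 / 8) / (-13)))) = 7912069 / 29835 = 265.19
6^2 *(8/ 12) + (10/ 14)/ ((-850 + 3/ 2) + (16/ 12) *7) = 169170/ 7049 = 24.00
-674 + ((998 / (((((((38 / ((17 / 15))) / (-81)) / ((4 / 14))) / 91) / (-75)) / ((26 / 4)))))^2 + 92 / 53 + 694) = 17867272427068729797 / 19133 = 933845838450255.05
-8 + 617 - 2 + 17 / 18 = 10943 / 18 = 607.94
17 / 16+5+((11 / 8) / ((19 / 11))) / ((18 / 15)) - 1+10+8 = 10819 / 456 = 23.73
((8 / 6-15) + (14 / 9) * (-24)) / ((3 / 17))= -289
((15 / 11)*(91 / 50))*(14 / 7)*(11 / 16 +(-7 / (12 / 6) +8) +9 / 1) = 61971 / 880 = 70.42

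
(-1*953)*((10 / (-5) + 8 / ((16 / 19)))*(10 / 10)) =-14295 / 2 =-7147.50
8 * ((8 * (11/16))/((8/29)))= 319/2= 159.50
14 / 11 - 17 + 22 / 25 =-14.85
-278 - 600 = -878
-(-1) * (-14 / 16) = -7 / 8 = -0.88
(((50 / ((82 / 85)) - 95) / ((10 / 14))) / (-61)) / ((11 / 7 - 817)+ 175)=-17346 / 11211983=-0.00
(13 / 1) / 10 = 13 / 10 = 1.30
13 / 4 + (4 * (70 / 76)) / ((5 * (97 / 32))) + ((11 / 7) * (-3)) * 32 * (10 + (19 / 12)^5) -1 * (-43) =-99088965995 / 33439392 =-2963.24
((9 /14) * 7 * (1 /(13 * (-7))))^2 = 81 /33124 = 0.00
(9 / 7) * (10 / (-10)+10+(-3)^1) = 54 / 7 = 7.71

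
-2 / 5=-0.40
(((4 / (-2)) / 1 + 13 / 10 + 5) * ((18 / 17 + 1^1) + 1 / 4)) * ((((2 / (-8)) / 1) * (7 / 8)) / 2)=-47257 / 43520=-1.09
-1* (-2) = 2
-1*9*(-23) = 207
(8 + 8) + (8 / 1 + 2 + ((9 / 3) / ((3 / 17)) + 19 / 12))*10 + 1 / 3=1813 / 6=302.17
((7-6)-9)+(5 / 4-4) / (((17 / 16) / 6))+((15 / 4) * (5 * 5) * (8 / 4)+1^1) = 5609 / 34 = 164.97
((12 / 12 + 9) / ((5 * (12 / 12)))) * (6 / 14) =6 / 7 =0.86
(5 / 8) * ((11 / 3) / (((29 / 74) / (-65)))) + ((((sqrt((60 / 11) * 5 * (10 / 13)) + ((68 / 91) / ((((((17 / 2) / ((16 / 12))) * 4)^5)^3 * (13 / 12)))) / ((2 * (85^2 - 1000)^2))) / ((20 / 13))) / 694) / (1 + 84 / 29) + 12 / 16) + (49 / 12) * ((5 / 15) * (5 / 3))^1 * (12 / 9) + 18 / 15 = -12113942740157494755095741424669241801601099 / 32293006901647949914494316034961272681250 + 29 * sqrt(4290) / 1725284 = -375.12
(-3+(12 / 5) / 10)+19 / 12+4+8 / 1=3247 / 300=10.82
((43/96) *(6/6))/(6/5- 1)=215/96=2.24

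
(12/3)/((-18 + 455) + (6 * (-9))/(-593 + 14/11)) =26036/2845027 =0.01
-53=-53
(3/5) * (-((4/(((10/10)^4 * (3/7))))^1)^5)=-17210368/405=-42494.74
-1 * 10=-10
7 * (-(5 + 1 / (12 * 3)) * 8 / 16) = -17.60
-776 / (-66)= 388 / 33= 11.76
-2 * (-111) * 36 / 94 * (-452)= -1806192 / 47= -38429.62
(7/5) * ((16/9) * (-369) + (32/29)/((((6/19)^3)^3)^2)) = 728891029443619015116703/460193553653760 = 1583879269.18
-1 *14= -14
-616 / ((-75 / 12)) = 2464 / 25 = 98.56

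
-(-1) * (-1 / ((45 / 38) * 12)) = -19 / 270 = -0.07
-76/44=-19/11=-1.73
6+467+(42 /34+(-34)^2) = 27714 /17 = 1630.24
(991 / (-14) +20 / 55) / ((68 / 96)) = -130140 / 1309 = -99.42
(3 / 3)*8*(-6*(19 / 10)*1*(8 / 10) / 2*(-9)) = 8208 / 25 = 328.32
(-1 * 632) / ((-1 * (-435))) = -632 / 435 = -1.45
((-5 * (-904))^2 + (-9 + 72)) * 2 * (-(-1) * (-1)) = -40860926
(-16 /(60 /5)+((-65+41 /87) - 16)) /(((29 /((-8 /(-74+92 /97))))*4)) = -230278 /2979663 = -0.08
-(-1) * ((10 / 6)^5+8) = 20.86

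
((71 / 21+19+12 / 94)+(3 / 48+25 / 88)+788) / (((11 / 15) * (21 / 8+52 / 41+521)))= 5775066439 / 2741486594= 2.11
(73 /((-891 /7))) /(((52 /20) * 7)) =-365 /11583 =-0.03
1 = 1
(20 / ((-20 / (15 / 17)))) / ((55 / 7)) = -21 / 187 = -0.11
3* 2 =6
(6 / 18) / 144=1 / 432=0.00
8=8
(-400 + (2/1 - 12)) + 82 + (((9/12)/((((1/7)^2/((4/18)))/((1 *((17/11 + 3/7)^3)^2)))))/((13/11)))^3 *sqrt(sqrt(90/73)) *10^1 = -328 + 2344739480003750865111922795966292295680 *10^(1/4) *sqrt(3) *73^(3/4)/250370662633531908710270499708237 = 720383458.53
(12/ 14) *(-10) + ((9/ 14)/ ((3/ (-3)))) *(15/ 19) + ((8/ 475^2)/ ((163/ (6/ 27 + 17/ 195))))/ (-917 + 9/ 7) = -1252057337588261/ 137907764718750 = -9.08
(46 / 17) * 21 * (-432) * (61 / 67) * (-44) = 1120065408 / 1139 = 983376.13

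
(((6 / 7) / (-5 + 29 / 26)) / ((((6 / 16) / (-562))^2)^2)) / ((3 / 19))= -403703165534076928 / 57267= -7049490378997.97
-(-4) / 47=4 / 47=0.09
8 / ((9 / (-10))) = -80 / 9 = -8.89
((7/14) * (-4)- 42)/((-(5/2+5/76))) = 3344/195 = 17.15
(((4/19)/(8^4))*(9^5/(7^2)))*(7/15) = 19683/680960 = 0.03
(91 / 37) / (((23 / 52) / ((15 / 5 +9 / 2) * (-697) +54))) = -24481002 / 851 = -28767.33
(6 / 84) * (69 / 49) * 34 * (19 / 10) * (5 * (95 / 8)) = 2117265 / 5488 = 385.80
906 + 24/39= 11786/13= 906.62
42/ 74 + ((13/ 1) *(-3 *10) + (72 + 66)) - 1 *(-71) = -6676/ 37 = -180.43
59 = 59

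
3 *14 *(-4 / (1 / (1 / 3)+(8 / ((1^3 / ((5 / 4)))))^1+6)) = -168 / 19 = -8.84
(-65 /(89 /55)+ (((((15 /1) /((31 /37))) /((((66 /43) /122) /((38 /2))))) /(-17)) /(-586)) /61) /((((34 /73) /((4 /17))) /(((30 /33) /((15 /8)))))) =-14168976750160 /1441692735153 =-9.83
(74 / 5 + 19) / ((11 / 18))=3042 / 55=55.31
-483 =-483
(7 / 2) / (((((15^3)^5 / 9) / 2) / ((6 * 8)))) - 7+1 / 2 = -210837799072265401 / 32436584472656250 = -6.50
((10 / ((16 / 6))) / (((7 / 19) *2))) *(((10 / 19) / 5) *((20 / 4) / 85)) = 0.03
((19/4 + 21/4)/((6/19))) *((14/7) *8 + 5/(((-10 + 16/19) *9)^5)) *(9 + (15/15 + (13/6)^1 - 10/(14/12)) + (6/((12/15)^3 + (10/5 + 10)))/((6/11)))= 2103742855876050898719715/927974595022110018432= 2267.03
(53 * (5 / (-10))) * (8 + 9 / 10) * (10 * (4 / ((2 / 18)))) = -84906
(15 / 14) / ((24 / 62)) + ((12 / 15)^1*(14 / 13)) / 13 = 134111 / 47320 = 2.83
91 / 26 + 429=865 / 2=432.50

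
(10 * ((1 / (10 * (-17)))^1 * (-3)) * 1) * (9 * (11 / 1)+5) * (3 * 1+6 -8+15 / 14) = 4524 / 119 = 38.02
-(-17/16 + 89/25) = -999/400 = -2.50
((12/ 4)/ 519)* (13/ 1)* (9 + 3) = 156/ 173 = 0.90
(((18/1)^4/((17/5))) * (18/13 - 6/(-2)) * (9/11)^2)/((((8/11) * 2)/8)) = 1211685480/2431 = 498430.88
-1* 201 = -201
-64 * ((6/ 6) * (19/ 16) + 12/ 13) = -1756/ 13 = -135.08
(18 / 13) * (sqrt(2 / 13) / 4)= 9 * sqrt(26) / 338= 0.14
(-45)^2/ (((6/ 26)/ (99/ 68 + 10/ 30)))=1067625/ 68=15700.37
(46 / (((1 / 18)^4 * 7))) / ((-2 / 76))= -183498048 / 7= -26214006.86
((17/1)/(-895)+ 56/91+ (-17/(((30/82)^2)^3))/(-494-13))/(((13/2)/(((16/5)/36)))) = 120568605367904/604734033515625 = 0.20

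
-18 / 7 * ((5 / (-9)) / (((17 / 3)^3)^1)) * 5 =1350 / 34391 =0.04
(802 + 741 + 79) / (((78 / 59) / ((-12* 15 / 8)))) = -717735 / 26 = -27605.19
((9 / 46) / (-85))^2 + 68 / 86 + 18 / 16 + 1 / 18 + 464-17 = 5312672143069 / 11832989400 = 448.97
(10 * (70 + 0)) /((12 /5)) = 875 /3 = 291.67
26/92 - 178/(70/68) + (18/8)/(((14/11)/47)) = -82379/920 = -89.54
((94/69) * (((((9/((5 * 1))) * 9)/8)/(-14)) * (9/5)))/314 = -11421/10110800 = -0.00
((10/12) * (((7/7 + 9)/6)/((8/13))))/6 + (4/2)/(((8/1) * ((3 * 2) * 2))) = 343/864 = 0.40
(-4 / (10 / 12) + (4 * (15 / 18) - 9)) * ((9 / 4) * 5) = -471 / 4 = -117.75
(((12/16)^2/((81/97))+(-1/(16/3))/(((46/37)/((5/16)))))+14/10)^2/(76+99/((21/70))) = 1153203220129/114010973798400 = 0.01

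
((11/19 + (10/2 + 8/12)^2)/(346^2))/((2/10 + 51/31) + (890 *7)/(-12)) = -433225/820749341877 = -0.00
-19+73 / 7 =-60 / 7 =-8.57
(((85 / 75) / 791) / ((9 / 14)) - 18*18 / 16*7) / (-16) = 8649449 / 976320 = 8.86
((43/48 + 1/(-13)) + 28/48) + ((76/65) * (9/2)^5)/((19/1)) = 114.96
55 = 55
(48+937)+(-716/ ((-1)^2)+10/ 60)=1615/ 6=269.17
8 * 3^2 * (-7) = -504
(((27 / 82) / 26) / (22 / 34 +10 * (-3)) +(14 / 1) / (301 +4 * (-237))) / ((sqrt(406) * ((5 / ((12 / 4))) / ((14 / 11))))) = -9114675 * sqrt(406) / 219574908124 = -0.00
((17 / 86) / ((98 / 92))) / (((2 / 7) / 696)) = 136068 / 301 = 452.05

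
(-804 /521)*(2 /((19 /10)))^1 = -16080 /9899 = -1.62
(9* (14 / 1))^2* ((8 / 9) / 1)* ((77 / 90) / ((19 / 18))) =1086624 / 95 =11438.15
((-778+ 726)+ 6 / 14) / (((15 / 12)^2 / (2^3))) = -46208 / 175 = -264.05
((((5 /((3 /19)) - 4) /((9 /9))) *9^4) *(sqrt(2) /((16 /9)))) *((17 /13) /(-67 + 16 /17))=-472136121 *sqrt(2) /233584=-2858.51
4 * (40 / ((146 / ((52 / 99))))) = 0.58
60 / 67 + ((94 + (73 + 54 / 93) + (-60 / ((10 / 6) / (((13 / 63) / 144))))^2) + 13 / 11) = 246156541847 / 1450875888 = 169.66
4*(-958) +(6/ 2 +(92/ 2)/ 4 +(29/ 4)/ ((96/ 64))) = -11438/ 3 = -3812.67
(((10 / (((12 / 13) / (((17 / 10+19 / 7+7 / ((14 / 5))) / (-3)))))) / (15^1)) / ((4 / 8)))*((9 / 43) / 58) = -1573 / 130935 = -0.01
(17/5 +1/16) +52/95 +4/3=4873/912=5.34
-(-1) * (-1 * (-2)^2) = -4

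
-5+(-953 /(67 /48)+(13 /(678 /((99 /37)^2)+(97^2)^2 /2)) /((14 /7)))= -13327234705249828 /19378127247605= -687.75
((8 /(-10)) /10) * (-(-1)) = -2 /25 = -0.08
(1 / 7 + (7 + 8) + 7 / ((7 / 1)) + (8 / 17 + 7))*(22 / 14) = 30910 / 833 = 37.11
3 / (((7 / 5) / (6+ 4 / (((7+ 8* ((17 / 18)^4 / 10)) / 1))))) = 98058690 / 7014427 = 13.98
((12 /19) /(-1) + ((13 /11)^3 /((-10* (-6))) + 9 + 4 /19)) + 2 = 16093603 /1517340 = 10.61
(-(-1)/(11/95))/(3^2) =95/99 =0.96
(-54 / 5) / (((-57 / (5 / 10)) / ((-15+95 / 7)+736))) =46278 / 665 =69.59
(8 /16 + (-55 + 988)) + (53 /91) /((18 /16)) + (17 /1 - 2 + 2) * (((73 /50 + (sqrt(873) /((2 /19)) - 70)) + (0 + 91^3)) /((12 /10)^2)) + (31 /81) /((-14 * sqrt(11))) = -31 * sqrt(11) /12474 + 8075 * sqrt(97) /24 + 58289534965 /6552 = 8899762.89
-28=-28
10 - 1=9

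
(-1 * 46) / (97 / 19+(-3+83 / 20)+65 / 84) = -6.54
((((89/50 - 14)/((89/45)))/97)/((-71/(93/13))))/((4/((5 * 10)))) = 196695/2451772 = 0.08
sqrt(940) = 2 * sqrt(235) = 30.66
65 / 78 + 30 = 185 / 6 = 30.83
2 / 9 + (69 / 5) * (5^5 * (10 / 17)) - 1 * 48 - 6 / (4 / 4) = 3873022 / 153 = 25313.87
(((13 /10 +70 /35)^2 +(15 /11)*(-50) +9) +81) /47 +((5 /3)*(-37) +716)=101595037 /155100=655.03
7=7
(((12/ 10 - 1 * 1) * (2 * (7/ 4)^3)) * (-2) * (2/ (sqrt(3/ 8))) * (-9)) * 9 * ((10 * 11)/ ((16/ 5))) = 38989.37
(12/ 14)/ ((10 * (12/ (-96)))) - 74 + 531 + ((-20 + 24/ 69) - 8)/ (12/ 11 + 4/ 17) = 21733991/ 49910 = 435.46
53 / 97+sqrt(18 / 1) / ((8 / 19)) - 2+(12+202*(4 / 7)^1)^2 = 57*sqrt(2) / 8+77172499 / 4753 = 16246.66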